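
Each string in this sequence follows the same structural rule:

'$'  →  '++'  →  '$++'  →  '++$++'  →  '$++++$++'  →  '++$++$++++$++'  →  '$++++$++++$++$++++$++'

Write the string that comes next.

++$++$++++$++$++++$++++$++$++++$++

This is a Fibonacci-style word recurrence s(k) = s(k−2)·s(k−1): e.g. $·++ = $++.
So term 8 is ++$++$++++$++·$++++$++++$++$++++$++.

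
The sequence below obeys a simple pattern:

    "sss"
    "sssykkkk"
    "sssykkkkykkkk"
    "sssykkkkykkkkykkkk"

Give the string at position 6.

sssykkkkykkkkykkkkykkkkykkkk

Every step adds ykkkk to the end: s(k+1) = s(k)·ykkkk.
From sssykkkkykkkkykkkk, 2 further steps: sssykkkkykkkkykkkk → sssykkkkykkkkykkkkykkkk → (answer).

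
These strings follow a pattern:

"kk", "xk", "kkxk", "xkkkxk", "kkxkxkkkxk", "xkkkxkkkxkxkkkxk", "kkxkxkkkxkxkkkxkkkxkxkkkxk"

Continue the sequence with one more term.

xkkkxkkkxkxkkkxkkkxkxkkkxkxkkkxkkkxkxkkkxk

This is a Fibonacci-style word recurrence s(k) = s(k−2)·s(k−1): e.g. kk·xk = kkxk.
The next term joins xkkkxkkkxkxkkkxk and kkxkxkkkxkxkkkxkkkxkxkkkxk.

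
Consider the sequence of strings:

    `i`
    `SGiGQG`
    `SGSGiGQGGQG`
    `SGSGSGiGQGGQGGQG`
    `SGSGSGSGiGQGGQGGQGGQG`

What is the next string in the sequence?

Each term wraps the previous one in SG on the left and GQG on the right.
Applying this once more to SGSGSGSGiGQGGQGGQGGQG:

SGSGSGSGSGiGQGGQGGQGGQGGQG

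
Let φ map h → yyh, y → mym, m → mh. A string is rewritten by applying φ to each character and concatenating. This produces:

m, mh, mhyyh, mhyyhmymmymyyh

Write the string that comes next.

Rewriting the 14 symbols of mhyyhmymmymyyh one by one yields mh yyh mym mym yyh mh mym mh mh mym mh mym mym yyh; concatenated:

mhyyhmymmymyyhmhmymmhmhmymmhmymmymyyh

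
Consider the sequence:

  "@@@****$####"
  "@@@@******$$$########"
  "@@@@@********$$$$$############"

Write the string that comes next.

@@@@@@**********$$$$$$$################

Term n consists of n+2 @'s, followed by 2n+2 *'s, followed by 2n-1 $'s, followed by 4n #'s (n = 1, 2, …).
Setting n = 4 gives 6, 10, 7, 16 characters in each block.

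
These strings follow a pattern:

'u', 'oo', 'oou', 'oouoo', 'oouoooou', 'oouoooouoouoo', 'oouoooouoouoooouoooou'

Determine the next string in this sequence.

This is a Fibonacci-style word recurrence s(k) = s(k−1)·s(k−2): e.g. oo·u = oou.
So term 8 is oouoooouoouoooouoooou·oouoooouoouoo.

oouoooouoouoooouoooouoouoooouoouoo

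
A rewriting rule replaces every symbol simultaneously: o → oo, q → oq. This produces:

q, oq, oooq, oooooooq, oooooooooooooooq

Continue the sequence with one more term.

oooooooooooooooooooooooooooooooq

Replace each of the 16 characters of oooooooooooooooq in place — oo oo oo oo oo oo oo oo oo oo oo oo oo oo oo oq — and concatenate.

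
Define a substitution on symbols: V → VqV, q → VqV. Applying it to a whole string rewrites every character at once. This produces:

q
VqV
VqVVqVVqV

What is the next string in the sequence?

Expanding VqVVqVVqV: V→VqV, q→VqV, V→VqV, V→VqV, q→VqV, V→VqV, V→VqV, q→VqV, V→VqV. Concatenated: VqV VqV VqV VqV VqV VqV VqV VqV VqV.

VqVVqVVqVVqVVqVVqVVqVVqVVqV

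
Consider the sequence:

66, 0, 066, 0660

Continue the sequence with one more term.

This is a Fibonacci-style word recurrence s(k) = s(k−1)·s(k−2): e.g. 0·66 = 066.
Continuing: 0660 · 066 gives term 5.

0660066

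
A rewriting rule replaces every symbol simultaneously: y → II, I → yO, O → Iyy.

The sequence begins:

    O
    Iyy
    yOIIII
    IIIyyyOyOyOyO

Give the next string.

Replace each of the 13 characters of IIIyyyOyOyOyO in place — yO yO yO II II II Iyy II Iyy II Iyy II Iyy — and concatenate.

yOyOyOIIIIIIIyyIIIyyIIIyyIIIyy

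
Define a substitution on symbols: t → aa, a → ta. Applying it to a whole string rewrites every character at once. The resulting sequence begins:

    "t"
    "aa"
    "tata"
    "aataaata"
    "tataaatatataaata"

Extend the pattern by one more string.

aataaatatataaataaataaatatataaata

φ(tataaatatataaata) expands symbol-by-symbol to aa ta aa ta ta ta aa ta aa ta aa ta ta ta aa ta; joining the 16 pieces gives the next term.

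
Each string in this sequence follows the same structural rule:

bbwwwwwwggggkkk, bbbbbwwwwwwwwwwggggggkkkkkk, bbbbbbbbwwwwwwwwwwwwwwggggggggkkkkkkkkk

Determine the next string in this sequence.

The n-th term is 3n-1 b's then 4n+2 w's then 2n+2 g's then 3n k's (n = 1, 2, …).
For the next term, n = 4, so the run lengths are 11, 18, 10, 12.

bbbbbbbbbbbwwwwwwwwwwwwwwwwwwggggggggggkkkkkkkkkkkk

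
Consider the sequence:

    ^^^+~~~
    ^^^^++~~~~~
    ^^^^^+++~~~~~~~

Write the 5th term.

Reading off run lengths: ^ runs 3, 4, 5; + runs 1, 2, 3; ~ runs 3, 5, 7 — each is linear in n (n = 1, 2, …).
For term 5, n = 5, so the run lengths are 7, 5, 11.

^^^^^^^+++++~~~~~~~~~~~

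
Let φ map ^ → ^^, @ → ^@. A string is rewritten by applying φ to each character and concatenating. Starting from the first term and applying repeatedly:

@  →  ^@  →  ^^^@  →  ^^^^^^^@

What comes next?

^^^^^^^^^^^^^^^@

Apply φ to ^^^^^^^@ symbol by symbol: ^→^^, ^→^^, ^→^^, ^→^^, ^→^^, ^→^^, ^→^^, @→^@; joined: ^^ ^^ ^^ ^^ ^^ ^^ ^^ ^@.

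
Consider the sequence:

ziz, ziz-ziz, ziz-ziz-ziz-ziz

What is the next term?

ziz-ziz-ziz-ziz-ziz-ziz-ziz-ziz

Every step duplicates the string with '-' between the halves.
So the next term is two copies of ziz-ziz-ziz-ziz with '-' between the halves.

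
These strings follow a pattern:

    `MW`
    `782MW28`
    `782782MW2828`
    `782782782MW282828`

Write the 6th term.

Each term wraps the previous one in 782 on the left and 28 on the right.
From 782782782MW282828, 2 further steps: 782782782MW282828 → 782782782782MW28282828 → (answer).

782782782782782MW2828282828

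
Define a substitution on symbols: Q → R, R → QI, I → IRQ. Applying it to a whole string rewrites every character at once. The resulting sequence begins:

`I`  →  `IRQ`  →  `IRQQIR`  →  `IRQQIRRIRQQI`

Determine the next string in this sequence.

IRQQIRRIRQQIQIIRQQIRRIRQ

Apply φ to IRQQIRRIRQQI symbol by symbol: I→IRQ, R→QI, Q→R, Q→R, I→IRQ, R→QI, R→QI, I→IRQ, R→QI, Q→R, Q→R, I→IRQ; joined: IRQ QI R R IRQ QI QI IRQ QI R R IRQ.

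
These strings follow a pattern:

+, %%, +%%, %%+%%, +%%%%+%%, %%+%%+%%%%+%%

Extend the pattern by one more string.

From term 3 onward, concatenate the second-to-last term with the last: +·%% = +%%, %%·+%% = %%+%%, …
So term 7 is +%%%%+%%·%%+%%+%%%%+%%.

+%%%%+%%%%+%%+%%%%+%%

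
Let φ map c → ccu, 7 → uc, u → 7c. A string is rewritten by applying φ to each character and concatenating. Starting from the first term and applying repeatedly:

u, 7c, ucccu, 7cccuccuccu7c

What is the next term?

Applying the rule to each of the 13 symbols of 7cccuccuccu7c gives the pieces uc ccu ccu ccu 7c ccu ccu 7c ccu ccu 7c uc ccu, which concatenate to the answer.

ucccuccuccu7cccuccu7cccuccu7cucccu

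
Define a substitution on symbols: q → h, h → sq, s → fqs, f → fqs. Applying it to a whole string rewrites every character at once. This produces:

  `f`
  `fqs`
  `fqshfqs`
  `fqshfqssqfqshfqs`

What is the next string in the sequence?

fqshfqssqfqshfqsfqshfqshfqssqfqshfqs

Replace each of the 16 characters of fqshfqssqfqshfqs in place — fqs h fqs sq fqs h fqs fqs h fqs h fqs sq fqs h fqs — and concatenate.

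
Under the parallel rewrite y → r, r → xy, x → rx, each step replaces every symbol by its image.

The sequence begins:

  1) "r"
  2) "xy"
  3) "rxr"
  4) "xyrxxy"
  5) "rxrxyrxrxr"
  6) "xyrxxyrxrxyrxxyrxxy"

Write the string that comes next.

Rewriting the 19 symbols of xyrxxyrxrxyrxxyrxxy one by one yields rx r xy rx rx r xy rx xy rx r xy rx rx r xy rx rx r; concatenated:

rxrxyrxrxrxyrxxyrxrxyrxrxrxyrxrxr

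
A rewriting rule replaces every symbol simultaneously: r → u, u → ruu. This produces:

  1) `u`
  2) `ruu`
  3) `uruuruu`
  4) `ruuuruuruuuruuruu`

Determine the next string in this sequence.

Replace each of the 17 characters of ruuuruuruuuruuruu in place — u ruu ruu ruu u ruu ruu u ruu ruu ruu u ruu ruu u ruu ruu — and concatenate.

uruuruuruuuruuruuuruuruuruuuruuruuuruuruu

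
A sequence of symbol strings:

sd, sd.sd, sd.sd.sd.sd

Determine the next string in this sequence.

s(k+1) = s(k)·.·s(k) — each term doubles the last with '.' between the halves.
One more doubling of sd.sd.sd.sd gives the answer.

sd.sd.sd.sd.sd.sd.sd.sd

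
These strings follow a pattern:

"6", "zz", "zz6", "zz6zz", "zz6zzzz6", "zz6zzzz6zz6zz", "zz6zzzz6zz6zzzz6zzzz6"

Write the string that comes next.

zz6zzzz6zz6zzzz6zzzz6zz6zzzz6zz6zz

From term 3 onward, concatenate the last term with the second-to-last: zz·6 = zz6, zz6·zz = zz6zz, …
Continuing: zz6zzzz6zz6zzzz6zzzz6 · zz6zzzz6zz6zz gives term 8.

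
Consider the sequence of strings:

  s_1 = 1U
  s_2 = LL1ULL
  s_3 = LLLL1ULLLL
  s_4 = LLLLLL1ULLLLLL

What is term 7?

LLLLLLLLLLLL1ULLLLLLLLLLLL

Each term wraps the previous one in LL on the left and LL on the right.
From LLLLLL1ULLLLLL, 3 further steps: LLLLLL1ULLLLLL → LLLLLLLL1ULLLLLLLL → LLLLLLLLLL1ULLLLLLLLLL → (answer).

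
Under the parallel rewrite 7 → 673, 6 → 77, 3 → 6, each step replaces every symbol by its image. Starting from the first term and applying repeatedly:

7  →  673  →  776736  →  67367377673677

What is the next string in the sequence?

φ(67367377673677) expands symbol-by-symbol to 77 673 6 77 673 6 673 673 77 673 6 77 673 673; joining the 14 pieces gives the next term.

77673677673667367377673677673673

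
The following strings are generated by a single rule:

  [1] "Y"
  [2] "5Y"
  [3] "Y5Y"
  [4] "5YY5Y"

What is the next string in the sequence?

This is a Fibonacci-style word recurrence s(k) = s(k−2)·s(k−1): e.g. Y·5Y = Y5Y.
The next term joins Y5Y and 5YY5Y.

Y5Y5YY5Y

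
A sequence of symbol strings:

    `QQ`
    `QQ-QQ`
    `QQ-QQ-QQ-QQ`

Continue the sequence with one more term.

QQ-QQ-QQ-QQ-QQ-QQ-QQ-QQ

Every step duplicates the string with '-' between the halves.
One more doubling of QQ-QQ-QQ-QQ gives the answer.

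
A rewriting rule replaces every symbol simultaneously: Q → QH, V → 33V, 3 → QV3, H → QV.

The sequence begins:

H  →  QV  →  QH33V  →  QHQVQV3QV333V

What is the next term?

QHQVQH33VQH33VQV3QH33VQV3QV3QV333V

φ(QHQVQV3QV333V) expands symbol-by-symbol to QH QV QH 33V QH 33V QV3 QH 33V QV3 QV3 QV3 33V; joining the 13 pieces gives the next term.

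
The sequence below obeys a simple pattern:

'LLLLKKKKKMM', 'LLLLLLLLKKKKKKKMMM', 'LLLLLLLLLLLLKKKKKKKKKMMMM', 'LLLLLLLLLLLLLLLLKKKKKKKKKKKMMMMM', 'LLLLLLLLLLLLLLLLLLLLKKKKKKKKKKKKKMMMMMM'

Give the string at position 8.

Term n consists of 4n L's, followed by 2n+3 K's, followed by n+1 M's (n = 1, 2, …).
For term 8, n = 8, so the run lengths are 32, 19, 9.

LLLLLLLLLLLLLLLLLLLLLLLLLLLLLLLLKKKKKKKKKKKKKKKKKKKMMMMMMMMM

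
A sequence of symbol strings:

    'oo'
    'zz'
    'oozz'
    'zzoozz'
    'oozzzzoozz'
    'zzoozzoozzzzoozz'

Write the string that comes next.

oozzzzoozzzzoozzoozzzzoozz

This is a Fibonacci-style word recurrence s(k) = s(k−2)·s(k−1): e.g. oo·zz = oozz.
The next term joins oozzzzoozz and zzoozzoozzzzoozz.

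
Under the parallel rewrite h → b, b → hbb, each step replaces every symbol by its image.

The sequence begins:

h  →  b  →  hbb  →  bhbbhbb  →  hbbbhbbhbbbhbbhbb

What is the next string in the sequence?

Rewriting the 17 symbols of hbbbhbbhbbbhbbhbb one by one yields b hbb hbb hbb b hbb hbb b hbb hbb hbb b hbb hbb b hbb hbb; concatenated:

bhbbhbbhbbbhbbhbbbhbbhbbhbbbhbbhbbbhbbhbb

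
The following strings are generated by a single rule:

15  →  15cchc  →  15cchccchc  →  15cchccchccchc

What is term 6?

The strings grow by a fixed suffix cchc each time.
From 15cchccchccchc, 2 further steps: 15cchccchccchc → 15cchccchccchccchc → (answer).

15cchccchccchccchccchc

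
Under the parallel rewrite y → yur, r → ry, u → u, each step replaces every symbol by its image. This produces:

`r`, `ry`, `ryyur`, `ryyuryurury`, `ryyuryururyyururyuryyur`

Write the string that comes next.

φ(ryyuryururyyururyuryyur) expands symbol-by-symbol to ry yur yur u ry yur u ry u ry yur yur u ry u ry yur u ry yur yur u ry; joining the 23 pieces gives the next term.

ryyuryururyyururyuryyuryururyuryyururyyuryurury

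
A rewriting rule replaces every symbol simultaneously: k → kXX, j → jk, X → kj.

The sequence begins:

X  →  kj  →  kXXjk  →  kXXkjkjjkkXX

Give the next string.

kXXkjkjkXXjkkXXjkjkkXXkXXkjkj

Rewriting each symbol of kXXkjkjjkkXX: k→kXX, X→kj, X→kj, k→kXX, j→jk, k→kXX, j→jk, j→jk, k→kXX, k→kXX, X→kj, X→kj, which concatenates to kXX kj kj kXX jk kXX jk jk kXX kXX kj kj.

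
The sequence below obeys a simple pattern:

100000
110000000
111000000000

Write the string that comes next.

111100000000000

Term n consists of n-1 1's, followed by 2n+1 0's, where the shown terms are n = 2, 3, 4.
Setting n = 5 gives 4, 11 characters in each block.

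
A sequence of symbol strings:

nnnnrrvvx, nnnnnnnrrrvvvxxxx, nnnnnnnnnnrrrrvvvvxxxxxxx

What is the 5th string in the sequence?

nnnnnnnnnnnnnnnnrrrrrrvvvvvvxxxxxxxxxxxxx

Each string has the form n^{3n+1} r^{n+1} v^{n+1} x^{3n-2} (n = 1, 2, …).
For term 5, n = 5, so the run lengths are 16, 6, 6, 13.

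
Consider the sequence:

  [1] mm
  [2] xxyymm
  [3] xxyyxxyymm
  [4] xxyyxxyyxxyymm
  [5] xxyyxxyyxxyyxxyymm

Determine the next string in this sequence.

Every step adds xxyy at the front: s(k+1) = xxyy·s(k).
One more step from xxyyxxyyxxyyxxyymm gives the answer.

xxyyxxyyxxyyxxyyxxyymm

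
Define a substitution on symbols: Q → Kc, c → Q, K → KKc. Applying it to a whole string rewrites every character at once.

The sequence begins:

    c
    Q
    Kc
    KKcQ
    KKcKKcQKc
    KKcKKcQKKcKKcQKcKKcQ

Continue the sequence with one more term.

Rewriting the 20 symbols of KKcKKcQKKcKKcQKcKKcQ one by one yields KKc KKc Q KKc KKc Q Kc KKc KKc Q KKc KKc Q Kc KKc Q KKc KKc Q Kc; concatenated:

KKcKKcQKKcKKcQKcKKcKKcQKKcKKcQKcKKcQKKcKKcQKc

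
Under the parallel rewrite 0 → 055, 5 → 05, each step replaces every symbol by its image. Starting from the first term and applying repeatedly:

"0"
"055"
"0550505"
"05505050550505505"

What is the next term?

Rewriting the 17 symbols of 05505050550505505 one by one yields 055 05 05 055 05 055 05 055 05 05 055 05 055 05 05 055 05; concatenated:

05505050550505505055050505505055050505505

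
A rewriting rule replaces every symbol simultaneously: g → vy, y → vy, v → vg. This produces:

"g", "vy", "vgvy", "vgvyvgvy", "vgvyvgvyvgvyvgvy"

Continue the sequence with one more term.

vgvyvgvyvgvyvgvyvgvyvgvyvgvyvgvy

Replace each of the 16 characters of vgvyvgvyvgvyvgvy in place — vg vy vg vy vg vy vg vy vg vy vg vy vg vy vg vy — and concatenate.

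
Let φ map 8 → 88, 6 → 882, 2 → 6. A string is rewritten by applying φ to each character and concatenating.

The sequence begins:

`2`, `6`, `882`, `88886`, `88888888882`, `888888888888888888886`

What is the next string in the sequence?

Applying the rule to each of the 21 symbols of 888888888888888888886 gives the pieces 88 88 88 88 88 88 88 88 88 88 88 88 88 88 88 88 88 88 88 88 882, which concatenate to the answer.

8888888888888888888888888888888888888888882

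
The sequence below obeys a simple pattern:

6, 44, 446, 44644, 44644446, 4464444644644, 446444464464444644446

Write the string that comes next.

4464444644644446444464464444644644

This is a Fibonacci-style word recurrence s(k) = s(k−1)·s(k−2): e.g. 44·6 = 446.
Continuing: 446444464464444644446 · 4464444644644 gives term 8.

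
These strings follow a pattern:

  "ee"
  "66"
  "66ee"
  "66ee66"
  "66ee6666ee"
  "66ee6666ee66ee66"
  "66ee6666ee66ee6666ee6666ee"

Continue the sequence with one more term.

Each term (from the third on) is the previous term followed by the one before it: term 3 = 66·ee = 66ee.
Continuing: 66ee6666ee66ee6666ee6666ee · 66ee6666ee66ee66 gives term 8.

66ee6666ee66ee6666ee6666ee66ee6666ee66ee66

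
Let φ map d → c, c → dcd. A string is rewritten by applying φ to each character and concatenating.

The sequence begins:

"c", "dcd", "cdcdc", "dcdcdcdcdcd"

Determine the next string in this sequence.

Expanding dcdcdcdcdcd: d→c, c→dcd, d→c, c→dcd, d→c, c→dcd, d→c, c→dcd, d→c, c→dcd, d→c. Concatenated: c dcd c dcd c dcd c dcd c dcd c.

cdcdcdcdcdcdcdcdcdcdc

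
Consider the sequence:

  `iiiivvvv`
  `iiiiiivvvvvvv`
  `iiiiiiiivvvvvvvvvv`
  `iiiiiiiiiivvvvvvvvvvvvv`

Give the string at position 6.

The n-th term is 2n+2 i's then 3n+1 v's (n = 1, 2, …).
At n = 6 the blocks have lengths 14, 19.

iiiiiiiiiiiiiivvvvvvvvvvvvvvvvvvv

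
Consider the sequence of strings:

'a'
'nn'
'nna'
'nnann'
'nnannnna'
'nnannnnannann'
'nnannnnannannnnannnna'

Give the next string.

nnannnnannannnnannnnannannnnannann

Each term (from the third on) is the previous term followed by the one before it: term 3 = nn·a = nna.
The next term joins nnannnnannannnnannnna and nnannnnannann.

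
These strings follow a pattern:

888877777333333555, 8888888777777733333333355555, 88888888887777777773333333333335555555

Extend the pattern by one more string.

888888888888877777777777333333333333333555555555

Reading off run lengths: 8 runs 4, 7, 10; 7 runs 5, 7, 9; 3 runs 6, 9, 12; 5 runs 3, 5, 7 — each is linear in n (n = 1, 2, …).
At n = 4 the blocks have lengths 13, 11, 15, 9.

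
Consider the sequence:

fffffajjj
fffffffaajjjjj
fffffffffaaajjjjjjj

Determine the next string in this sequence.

fffffffffffaaaajjjjjjjjj

Term n consists of 2n+1 f's, followed by n-1 a's, followed by 2n-1 j's, where the shown terms are n = 2, 3, 4.
Setting n = 5 gives 11, 4, 9 characters in each block.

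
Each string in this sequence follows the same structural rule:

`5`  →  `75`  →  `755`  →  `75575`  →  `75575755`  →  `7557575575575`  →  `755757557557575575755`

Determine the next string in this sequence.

7557575575575755757557557575575575

From term 3 onward, concatenate the last term with the second-to-last: 75·5 = 755, 755·75 = 75575, …
So term 8 is 755757557557575575755·7557575575575.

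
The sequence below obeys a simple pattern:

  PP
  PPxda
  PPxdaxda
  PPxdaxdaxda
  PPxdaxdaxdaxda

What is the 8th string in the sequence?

Every step adds xda to the end: s(k+1) = s(k)·xda.
From PPxdaxdaxdaxda, 3 further steps: PPxdaxdaxdaxda → PPxdaxdaxdaxdaxda → PPxdaxdaxdaxdaxdaxda → (answer).

PPxdaxdaxdaxdaxdaxdaxda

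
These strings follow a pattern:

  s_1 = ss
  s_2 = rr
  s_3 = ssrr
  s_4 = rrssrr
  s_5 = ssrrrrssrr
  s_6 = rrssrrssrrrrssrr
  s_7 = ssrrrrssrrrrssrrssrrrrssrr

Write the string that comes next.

This is a Fibonacci-style word recurrence s(k) = s(k−2)·s(k−1): e.g. ss·rr = ssrr.
So term 8 is rrssrrssrrrrssrr·ssrrrrssrrrrssrrssrrrrssrr.

rrssrrssrrrrssrrssrrrrssrrrrssrrssrrrrssrr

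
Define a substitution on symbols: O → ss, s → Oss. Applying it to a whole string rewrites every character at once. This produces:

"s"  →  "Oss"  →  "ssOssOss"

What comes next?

Apply φ to ssOssOss symbol by symbol: s→Oss, s→Oss, O→ss, s→Oss, s→Oss, O→ss, s→Oss, s→Oss; joined: Oss Oss ss Oss Oss ss Oss Oss.

OssOssssOssOssssOssOss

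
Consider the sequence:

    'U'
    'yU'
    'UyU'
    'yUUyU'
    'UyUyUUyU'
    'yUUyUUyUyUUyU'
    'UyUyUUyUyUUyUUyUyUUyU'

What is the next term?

yUUyUUyUyUUyUUyUyUUyUyUUyUUyUyUUyU

This is a Fibonacci-style word recurrence s(k) = s(k−2)·s(k−1): e.g. U·yU = UyU.
So term 8 is yUUyUUyUyUUyU·UyUyUUyUyUUyUUyUyUUyU.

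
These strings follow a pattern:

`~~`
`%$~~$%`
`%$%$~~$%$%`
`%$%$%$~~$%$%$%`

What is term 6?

%$%$%$%$%$~~$%$%$%$%$%

s(k+1) = %$·s(k)·$%, so each term gains %$ as a prefix and $% as a suffix.
From %$%$%$~~$%$%$%, 2 further steps: %$%$%$~~$%$%$% → %$%$%$%$~~$%$%$%$% → (answer).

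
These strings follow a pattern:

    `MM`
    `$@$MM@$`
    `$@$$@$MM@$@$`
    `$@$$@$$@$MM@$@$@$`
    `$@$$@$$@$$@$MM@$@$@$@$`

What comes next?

Every step adds $@$ to the front and @$ to the end of the previous string.
Applying this once more to $@$$@$$@$$@$MM@$@$@$@$:

$@$$@$$@$$@$$@$MM@$@$@$@$@$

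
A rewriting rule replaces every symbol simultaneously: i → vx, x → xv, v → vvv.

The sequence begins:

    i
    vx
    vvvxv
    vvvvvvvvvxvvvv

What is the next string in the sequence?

Replace each of the 14 characters of vvvvvvvvvxvvvv in place — vvv vvv vvv vvv vvv vvv vvv vvv vvv xv vvv vvv vvv vvv — and concatenate.

vvvvvvvvvvvvvvvvvvvvvvvvvvvxvvvvvvvvvvvvv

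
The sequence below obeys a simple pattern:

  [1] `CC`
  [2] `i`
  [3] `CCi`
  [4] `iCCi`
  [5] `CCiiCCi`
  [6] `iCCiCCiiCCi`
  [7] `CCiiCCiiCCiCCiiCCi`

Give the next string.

Each term (from the third on) is the two preceding terms concatenated in order: term 3 = CC·i = CCi.
So term 8 is iCCiCCiiCCi·CCiiCCiiCCiCCiiCCi.

iCCiCCiiCCiCCiiCCiiCCiCCiiCCi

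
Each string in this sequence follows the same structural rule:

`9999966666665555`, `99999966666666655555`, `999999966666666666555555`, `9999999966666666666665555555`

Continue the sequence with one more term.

99999999966666666666666655555555

Term n consists of n+2 9's, followed by 2n+1 6's, followed by n+1 5's, where the shown terms are n = 3, 4, 5, 6.
For the next term, n = 7, so the run lengths are 9, 15, 8.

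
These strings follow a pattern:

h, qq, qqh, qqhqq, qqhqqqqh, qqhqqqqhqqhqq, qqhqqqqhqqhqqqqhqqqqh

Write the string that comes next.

qqhqqqqhqqhqqqqhqqqqhqqhqqqqhqqhqq

From term 3 onward, concatenate the last term with the second-to-last: qq·h = qqh, qqh·qq = qqhqq, …
The next term joins qqhqqqqhqqhqqqqhqqqqh and qqhqqqqhqqhqq.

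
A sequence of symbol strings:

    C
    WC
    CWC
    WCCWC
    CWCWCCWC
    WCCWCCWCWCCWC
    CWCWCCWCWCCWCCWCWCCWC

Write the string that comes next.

WCCWCCWCWCCWCCWCWCCWCWCCWCCWCWCCWC

Each term (from the third on) is the two preceding terms concatenated in order: term 3 = C·WC = CWC.
Continuing: WCCWCCWCWCCWC · CWCWCCWCWCCWCCWCWCCWC gives term 8.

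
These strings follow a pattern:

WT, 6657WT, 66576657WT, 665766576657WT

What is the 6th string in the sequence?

66576657665766576657WT

The strings grow by a fixed prefix 6657 each time.
From 665766576657WT, 2 further steps: 665766576657WT → 6657665766576657WT → (answer).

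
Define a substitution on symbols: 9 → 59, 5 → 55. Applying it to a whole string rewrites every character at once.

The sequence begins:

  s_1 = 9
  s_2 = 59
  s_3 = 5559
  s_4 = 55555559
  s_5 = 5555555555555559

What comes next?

55555555555555555555555555555559

Applying the rule to each of the 16 symbols of 5555555555555559 gives the pieces 55 55 55 55 55 55 55 55 55 55 55 55 55 55 55 59, which concatenate to the answer.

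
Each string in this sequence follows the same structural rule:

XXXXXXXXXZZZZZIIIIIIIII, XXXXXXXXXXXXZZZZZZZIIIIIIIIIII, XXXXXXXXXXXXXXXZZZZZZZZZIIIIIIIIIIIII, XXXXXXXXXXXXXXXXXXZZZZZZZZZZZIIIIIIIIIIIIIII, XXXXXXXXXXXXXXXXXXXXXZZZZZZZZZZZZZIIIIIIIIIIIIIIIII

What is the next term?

Each string has the form X^{3n} Z^{2n-1} I^{2n+3}, where the shown terms are n = 3, 4, 5, 6, 7.
At n = 8 the blocks have lengths 24, 15, 19.

XXXXXXXXXXXXXXXXXXXXXXXXZZZZZZZZZZZZZZZIIIIIIIIIIIIIIIIIII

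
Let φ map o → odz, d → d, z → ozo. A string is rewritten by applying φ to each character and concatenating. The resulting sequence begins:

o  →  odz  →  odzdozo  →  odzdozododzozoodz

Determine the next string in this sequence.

odzdozododzozoodzdodzdozoodzozoodzodzdozo

Replace each of the 17 characters of odzdozododzozoodz in place — odz d ozo d odz ozo odz d odz d ozo odz ozo odz odz d ozo — and concatenate.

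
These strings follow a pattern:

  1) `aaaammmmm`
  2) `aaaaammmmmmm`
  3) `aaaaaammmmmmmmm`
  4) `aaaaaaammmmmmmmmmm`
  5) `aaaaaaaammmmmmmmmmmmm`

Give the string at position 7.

Each string has the form a^{n+1} m^{2n-1}, where the shown terms are n = 3, 4, 5, 6, 7.
Setting n = 9 gives 10, 17 characters in each block.

aaaaaaaaaammmmmmmmmmmmmmmmm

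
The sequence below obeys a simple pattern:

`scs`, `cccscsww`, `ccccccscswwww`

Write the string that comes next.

Every step adds ccc to the front and ww to the end of the previous string.
One more step from ccccccscswwww gives the answer.

cccccccccscswwwwww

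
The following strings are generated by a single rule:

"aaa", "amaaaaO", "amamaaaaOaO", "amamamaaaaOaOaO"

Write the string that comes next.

Every step adds am to the front and aO to the end of the previous string.
One more step from amamamaaaaOaOaO gives the answer.

amamamamaaaaOaOaOaO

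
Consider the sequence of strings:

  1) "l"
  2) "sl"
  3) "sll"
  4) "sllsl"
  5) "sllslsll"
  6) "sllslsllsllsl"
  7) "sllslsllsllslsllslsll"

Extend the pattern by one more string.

sllslsllsllslsllslsllsllslsllsllsl

From term 3 onward, concatenate the last term with the second-to-last: sl·l = sll, sll·sl = sllsl, …
The next term joins sllslsllsllslsllslsll and sllslsllsllsl.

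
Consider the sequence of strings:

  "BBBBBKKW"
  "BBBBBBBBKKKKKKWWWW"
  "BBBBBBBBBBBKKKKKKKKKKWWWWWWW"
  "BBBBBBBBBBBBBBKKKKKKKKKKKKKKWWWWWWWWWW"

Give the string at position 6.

Each string has the form B^{3n+2} K^{4n-2} W^{3n-2} (n = 1, 2, …).
At n = 6 the blocks have lengths 20, 22, 16.

BBBBBBBBBBBBBBBBBBBBKKKKKKKKKKKKKKKKKKKKKKWWWWWWWWWWWWWWWW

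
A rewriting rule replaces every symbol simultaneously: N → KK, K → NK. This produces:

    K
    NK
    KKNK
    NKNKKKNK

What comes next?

Expanding NKNKKKNK: N→KK, K→NK, N→KK, K→NK, K→NK, K→NK, N→KK, K→NK. Concatenated: KK NK KK NK NK NK KK NK.

KKNKKKNKNKNKKKNK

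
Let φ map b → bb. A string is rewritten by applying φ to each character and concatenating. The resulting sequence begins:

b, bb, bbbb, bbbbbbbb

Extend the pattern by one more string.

Rewriting each symbol of bbbbbbbb: b→bb, b→bb, b→bb, b→bb, b→bb, b→bb, b→bb, b→bb, which concatenates to bb bb bb bb bb bb bb bb.

bbbbbbbbbbbbbbbb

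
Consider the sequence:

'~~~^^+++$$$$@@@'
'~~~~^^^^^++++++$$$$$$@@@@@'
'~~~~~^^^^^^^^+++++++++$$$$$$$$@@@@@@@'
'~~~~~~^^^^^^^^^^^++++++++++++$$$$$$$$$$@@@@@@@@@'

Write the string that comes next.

~~~~~~~^^^^^^^^^^^^^^+++++++++++++++$$$$$$$$$$$$@@@@@@@@@@@

The n-th term is n+2 ~'s then 3n-1 ^'s then 3n +'s then 2n+2 $'s then 2n+1 @'s (n = 1, 2, …).
At n = 5 the blocks have lengths 7, 14, 15, 12, 11.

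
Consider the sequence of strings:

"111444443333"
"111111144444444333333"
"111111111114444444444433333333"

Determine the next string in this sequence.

The n-th term is 4n-1 1's then 3n+2 4's then 2n+2 3's (n = 1, 2, …).
Setting n = 4 gives 15, 14, 10 characters in each block.

111111111111111444444444444443333333333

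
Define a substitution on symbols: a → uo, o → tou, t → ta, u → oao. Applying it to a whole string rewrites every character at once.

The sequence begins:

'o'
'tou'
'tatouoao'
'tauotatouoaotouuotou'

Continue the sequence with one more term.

Applying the rule to each of the 20 symbols of tauotatouoaotouuotou gives the pieces ta uo oao tou ta uo ta tou oao tou uo tou ta tou oao oao tou ta tou oao, which concatenate to the answer.

tauooaotoutauotatouoaotouuotoutatouoaooaotoutatouoao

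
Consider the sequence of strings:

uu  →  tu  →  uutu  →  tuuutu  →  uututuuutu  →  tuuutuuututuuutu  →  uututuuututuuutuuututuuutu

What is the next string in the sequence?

From term 3 onward, concatenate the second-to-last term with the last: uu·tu = uutu, tu·uutu = tuuutu, …
The next term joins tuuutuuututuuutu and uututuuututuuutuuututuuutu.

tuuutuuututuuutuuututuuututuuutuuututuuutu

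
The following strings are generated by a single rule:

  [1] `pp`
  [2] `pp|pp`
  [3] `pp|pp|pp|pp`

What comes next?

Each string is two copies of the previous one joined by '|'.
Doubling pp|pp|pp|pp with '|' between the halves:

pp|pp|pp|pp|pp|pp|pp|pp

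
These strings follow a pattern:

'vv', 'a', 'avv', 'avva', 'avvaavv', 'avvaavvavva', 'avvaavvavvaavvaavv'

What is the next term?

From term 3 onward, concatenate the last term with the second-to-last: a·vv = avv, avv·a = avva, …
So term 8 is avvaavvavvaavvaavv·avvaavvavva.

avvaavvavvaavvaavvavvaavvavva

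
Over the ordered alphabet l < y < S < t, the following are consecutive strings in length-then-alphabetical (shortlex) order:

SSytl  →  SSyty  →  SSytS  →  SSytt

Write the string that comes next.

The successor of SSytt increments the rightmost position that isn't already t and resets every position after it to l.

SSSll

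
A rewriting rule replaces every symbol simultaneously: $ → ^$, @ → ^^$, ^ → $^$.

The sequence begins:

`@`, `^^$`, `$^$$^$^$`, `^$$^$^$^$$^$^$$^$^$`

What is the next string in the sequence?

Rewriting the 19 symbols of ^$$^$^$^$$^$^$$^$^$ one by one yields $^$ ^$ ^$ $^$ ^$ $^$ ^$ $^$ ^$ ^$ $^$ ^$ $^$ ^$ ^$ $^$ ^$ $^$ ^$; concatenated:

$^$^$^$$^$^$$^$^$$^$^$^$$^$^$$^$^$^$$^$^$$^$^$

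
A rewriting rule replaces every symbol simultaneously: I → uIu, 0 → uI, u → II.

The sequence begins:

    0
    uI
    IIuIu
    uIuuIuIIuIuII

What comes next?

Rewriting the 13 symbols of uIuuIuIIuIuII one by one yields II uIu II II uIu II uIu uIu II uIu II uIu uIu; concatenated:

IIuIuIIIIuIuIIuIuuIuIIuIuIIuIuuIu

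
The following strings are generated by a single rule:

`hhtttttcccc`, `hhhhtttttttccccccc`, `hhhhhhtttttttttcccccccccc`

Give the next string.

hhhhhhhhtttttttttttccccccccccccc

The n-th term is 2n-2 h's then 2n+1 t's then 3n-2 c's, where the shown terms are n = 2, 3, 4.
For the next term, n = 5, so the run lengths are 8, 11, 13.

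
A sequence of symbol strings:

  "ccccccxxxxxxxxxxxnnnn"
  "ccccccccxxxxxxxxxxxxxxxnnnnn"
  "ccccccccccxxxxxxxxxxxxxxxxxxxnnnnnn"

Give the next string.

Term n consists of 2n c's, followed by 4n-1 x's, followed by n+1 n's, where the shown terms are n = 3, 4, 5.
For the next term, n = 6, so the run lengths are 12, 23, 7.

ccccccccccccxxxxxxxxxxxxxxxxxxxxxxxnnnnnnn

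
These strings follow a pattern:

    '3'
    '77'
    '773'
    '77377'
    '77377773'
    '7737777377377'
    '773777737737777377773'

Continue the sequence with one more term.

7737777377377773777737737777377377

Each term (from the third on) is the previous term followed by the one before it: term 3 = 77·3 = 773.
So term 8 is 773777737737777377773·7737777377377.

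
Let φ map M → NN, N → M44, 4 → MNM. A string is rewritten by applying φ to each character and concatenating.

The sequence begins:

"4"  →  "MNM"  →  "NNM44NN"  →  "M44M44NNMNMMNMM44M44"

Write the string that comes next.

Rewriting the 20 symbols of M44M44NNMNMMNMM44M44 one by one yields NN MNM MNM NN MNM MNM M44 M44 NN M44 NN NN M44 NN NN MNM MNM NN MNM MNM; concatenated:

NNMNMMNMNNMNMMNMM44M44NNM44NNNNM44NNNNMNMMNMNNMNMMNM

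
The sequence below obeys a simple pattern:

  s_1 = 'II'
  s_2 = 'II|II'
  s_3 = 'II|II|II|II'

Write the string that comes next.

Each string is two copies of the previous one joined by '|'.
Doubling II|II|II|II with '|' between the halves:

II|II|II|II|II|II|II|II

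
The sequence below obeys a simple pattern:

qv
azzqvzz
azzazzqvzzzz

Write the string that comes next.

Every step adds azz to the front and zz to the end of the previous string.
Applying this once more to azzazzqvzzzz:

azzazzazzqvzzzzzz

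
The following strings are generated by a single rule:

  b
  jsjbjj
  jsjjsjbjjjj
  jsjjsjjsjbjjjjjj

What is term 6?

Each term wraps the previous one in jsj on the left and jj on the right.
From jsjjsjjsjbjjjjjj, 2 further steps: jsjjsjjsjbjjjjjj → jsjjsjjsjjsjbjjjjjjjj → (answer).

jsjjsjjsjjsjjsjbjjjjjjjjjj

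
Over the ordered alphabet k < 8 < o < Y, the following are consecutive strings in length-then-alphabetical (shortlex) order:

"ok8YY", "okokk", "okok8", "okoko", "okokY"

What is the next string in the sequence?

The successor of okokY increments the rightmost position that isn't already Y and resets every position after it to k.

oko8k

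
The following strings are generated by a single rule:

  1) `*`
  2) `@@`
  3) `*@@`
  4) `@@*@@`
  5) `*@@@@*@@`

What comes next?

@@*@@*@@@@*@@

From term 3 onward, concatenate the second-to-last term with the last: *·@@ = *@@, @@·*@@ = @@*@@, …
The next term joins @@*@@ and *@@@@*@@.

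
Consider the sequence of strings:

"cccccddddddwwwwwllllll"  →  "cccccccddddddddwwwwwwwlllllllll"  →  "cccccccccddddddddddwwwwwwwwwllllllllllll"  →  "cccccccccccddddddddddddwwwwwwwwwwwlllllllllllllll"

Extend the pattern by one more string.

Reading off run lengths: c runs 5, 7, 9, 11; d runs 6, 8, 10, 12; w runs 5, 7, 9, 11; l runs 6, 9, 12, 15 — each is linear in n, where the shown terms are n = 2, 3, 4, 5.
Setting n = 6 gives 13, 14, 13, 18 characters in each block.

cccccccccccccddddddddddddddwwwwwwwwwwwwwllllllllllllllllll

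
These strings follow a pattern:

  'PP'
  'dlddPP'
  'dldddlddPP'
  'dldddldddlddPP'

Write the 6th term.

Every step adds dldd at the front: s(k+1) = dldd·s(k).
From dldddldddlddPP, 2 further steps: dldddldddlddPP → dldddldddldddlddPP → (answer).

dldddldddldddldddlddPP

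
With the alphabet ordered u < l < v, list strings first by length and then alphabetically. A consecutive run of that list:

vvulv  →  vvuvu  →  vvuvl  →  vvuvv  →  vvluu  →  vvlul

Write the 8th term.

Stepping forward 2 times from vvlul: vvlul → vvluv, then the target.

vvllu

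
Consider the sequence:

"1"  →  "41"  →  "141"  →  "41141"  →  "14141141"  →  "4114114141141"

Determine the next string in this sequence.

Each term (from the third on) is the two preceding terms concatenated in order: term 3 = 1·41 = 141.
The next term joins 14141141 and 4114114141141.

141411414114114141141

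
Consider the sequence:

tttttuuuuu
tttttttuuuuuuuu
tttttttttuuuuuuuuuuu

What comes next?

tttttttttttuuuuuuuuuuuuuu

Each string has the form t^{2n+1} u^{3n-1}, where the shown terms are n = 2, 3, 4.
Setting n = 5 gives 11, 14 characters in each block.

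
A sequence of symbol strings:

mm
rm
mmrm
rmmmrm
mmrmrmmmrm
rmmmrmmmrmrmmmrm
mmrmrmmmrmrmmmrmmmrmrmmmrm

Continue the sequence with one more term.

From term 3 onward, concatenate the second-to-last term with the last: mm·rm = mmrm, rm·mmrm = rmmmrm, …
The next term joins rmmmrmmmrmrmmmrm and mmrmrmmmrmrmmmrmmmrmrmmmrm.

rmmmrmmmrmrmmmrmmmrmrmmmrmrmmmrmmmrmrmmmrm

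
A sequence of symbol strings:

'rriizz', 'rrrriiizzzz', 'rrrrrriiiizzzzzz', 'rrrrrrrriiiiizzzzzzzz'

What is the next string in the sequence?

rrrrrrrrrriiiiiizzzzzzzzzz

Reading off run lengths: r runs 2, 4, 6, 8; i runs 2, 3, 4, 5; z runs 2, 4, 6, 8 — each is linear in n (n = 1, 2, …).
For the next term, n = 5, so the run lengths are 10, 6, 10.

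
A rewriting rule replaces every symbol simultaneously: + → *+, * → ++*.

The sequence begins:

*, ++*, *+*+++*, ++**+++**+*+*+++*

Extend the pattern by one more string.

*+*+++*++**+*+*+++*++**+++**+++**+*+*+++*

Replace each of the 17 characters of ++**+++**+*+*+++* in place — *+ *+ ++* ++* *+ *+ *+ ++* ++* *+ ++* *+ ++* *+ *+ *+ ++* — and concatenate.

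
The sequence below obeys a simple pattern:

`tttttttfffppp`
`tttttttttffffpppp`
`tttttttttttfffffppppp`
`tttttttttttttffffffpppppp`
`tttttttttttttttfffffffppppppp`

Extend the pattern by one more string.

tttttttttttttttttffffffffpppppppp

Each string has the form t^{2n+1} f^{n} p^{n}, where the shown terms are n = 3, 4, 5, 6, 7.
At n = 8 the blocks have lengths 17, 8, 8.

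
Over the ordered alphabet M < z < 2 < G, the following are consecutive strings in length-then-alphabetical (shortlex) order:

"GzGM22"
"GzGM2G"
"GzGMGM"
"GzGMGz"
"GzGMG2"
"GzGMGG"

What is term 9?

GzGzM2

Advancing 3 positions from GzGMGG through GzGMGG → GzGzMM → GzGzMz reaches term 9.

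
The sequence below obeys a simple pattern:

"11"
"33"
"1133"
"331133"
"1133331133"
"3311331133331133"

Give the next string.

11333311333311331133331133

From term 3 onward, concatenate the second-to-last term with the last: 11·33 = 1133, 33·1133 = 331133, …
The next term joins 1133331133 and 3311331133331133.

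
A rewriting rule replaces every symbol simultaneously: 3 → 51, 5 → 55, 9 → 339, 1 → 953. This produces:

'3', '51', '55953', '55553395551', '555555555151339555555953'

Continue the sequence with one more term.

Replace each of the 24 characters of 555555555151339555555953 in place — 55 55 55 55 55 55 55 55 55 953 55 953 51 51 339 55 55 55 55 55 55 339 55 51 — and concatenate.

5555555555555555559535595351513395555555555553395551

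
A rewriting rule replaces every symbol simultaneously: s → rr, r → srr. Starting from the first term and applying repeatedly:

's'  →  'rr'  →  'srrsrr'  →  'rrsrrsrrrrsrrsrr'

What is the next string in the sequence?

Rewriting the 16 symbols of rrsrrsrrrrsrrsrr one by one yields srr srr rr srr srr rr srr srr srr srr rr srr srr rr srr srr; concatenated:

srrsrrrrsrrsrrrrsrrsrrsrrsrrrrsrrsrrrrsrrsrr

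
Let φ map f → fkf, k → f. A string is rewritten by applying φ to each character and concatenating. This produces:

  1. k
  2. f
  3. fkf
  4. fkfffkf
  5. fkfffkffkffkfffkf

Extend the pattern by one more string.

fkfffkffkffkfffkffkfffkffkfffkffkffkfffkf

Replace each of the 17 characters of fkfffkffkffkfffkf in place — fkf f fkf fkf fkf f fkf fkf f fkf fkf f fkf fkf fkf f fkf — and concatenate.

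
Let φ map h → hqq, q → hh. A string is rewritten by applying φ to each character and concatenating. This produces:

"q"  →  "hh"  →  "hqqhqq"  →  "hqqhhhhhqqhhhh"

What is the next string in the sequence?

hqqhhhhhqqhqqhqqhqqhqqhhhhhqqhqqhqqhqq

φ(hqqhhhhhqqhhhh) expands symbol-by-symbol to hqq hh hh hqq hqq hqq hqq hqq hh hh hqq hqq hqq hqq; joining the 14 pieces gives the next term.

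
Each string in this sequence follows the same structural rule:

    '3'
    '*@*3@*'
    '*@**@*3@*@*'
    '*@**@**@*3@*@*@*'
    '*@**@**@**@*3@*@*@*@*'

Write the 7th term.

Every step adds *@* to the front and @* to the end of the previous string.
From *@**@**@**@*3@*@*@*@*, 2 further steps: *@**@**@**@*3@*@*@*@* → *@**@**@**@**@*3@*@*@*@*@* → (answer).

*@**@**@**@**@**@*3@*@*@*@*@*@*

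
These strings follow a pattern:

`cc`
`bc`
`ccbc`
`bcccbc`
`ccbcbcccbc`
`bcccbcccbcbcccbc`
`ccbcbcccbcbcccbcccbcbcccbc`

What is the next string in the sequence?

Each term (from the third on) is the two preceding terms concatenated in order: term 3 = cc·bc = ccbc.
So term 8 is bcccbcccbcbcccbc·ccbcbcccbcbcccbcccbcbcccbc.

bcccbcccbcbcccbcccbcbcccbcbcccbcccbcbcccbc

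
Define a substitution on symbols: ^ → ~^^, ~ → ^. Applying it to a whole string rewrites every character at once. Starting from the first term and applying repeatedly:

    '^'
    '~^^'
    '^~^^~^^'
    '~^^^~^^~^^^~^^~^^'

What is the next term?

φ(~^^^~^^~^^^~^^~^^) expands symbol-by-symbol to ^ ~^^ ~^^ ~^^ ^ ~^^ ~^^ ^ ~^^ ~^^ ~^^ ^ ~^^ ~^^ ^ ~^^ ~^^; joining the 17 pieces gives the next term.

^~^^~^^~^^^~^^~^^^~^^~^^~^^^~^^~^^^~^^~^^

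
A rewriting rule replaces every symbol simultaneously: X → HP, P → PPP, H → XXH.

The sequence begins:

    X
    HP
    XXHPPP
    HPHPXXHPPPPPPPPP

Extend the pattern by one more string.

Replace each of the 16 characters of HPHPXXHPPPPPPPPP in place — XXH PPP XXH PPP HP HP XXH PPP PPP PPP PPP PPP PPP PPP PPP PPP — and concatenate.

XXHPPPXXHPPPHPHPXXHPPPPPPPPPPPPPPPPPPPPPPPPPPP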